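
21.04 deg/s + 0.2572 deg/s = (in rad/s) 0.3717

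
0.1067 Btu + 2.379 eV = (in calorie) 26.91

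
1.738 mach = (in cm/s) 5.918e+04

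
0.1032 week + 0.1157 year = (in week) 6.136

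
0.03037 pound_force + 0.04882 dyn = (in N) 0.1351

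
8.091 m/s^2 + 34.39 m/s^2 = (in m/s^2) 42.48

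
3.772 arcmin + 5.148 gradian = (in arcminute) 281.8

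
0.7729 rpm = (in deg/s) 4.637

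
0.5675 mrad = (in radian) 0.0005675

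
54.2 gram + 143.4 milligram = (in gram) 54.34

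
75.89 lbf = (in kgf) 34.42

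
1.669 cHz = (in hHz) 0.0001669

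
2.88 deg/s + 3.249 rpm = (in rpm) 3.729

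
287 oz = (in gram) 8136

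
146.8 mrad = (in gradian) 9.346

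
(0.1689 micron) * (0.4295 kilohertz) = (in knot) 0.000141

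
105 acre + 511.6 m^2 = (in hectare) 42.54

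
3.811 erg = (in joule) 3.811e-07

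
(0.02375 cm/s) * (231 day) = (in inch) 1.866e+05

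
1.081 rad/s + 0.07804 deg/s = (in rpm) 10.34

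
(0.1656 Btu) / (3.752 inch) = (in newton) 1833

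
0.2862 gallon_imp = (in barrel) 0.008184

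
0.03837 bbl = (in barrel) 0.03837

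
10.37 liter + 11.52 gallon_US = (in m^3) 0.05398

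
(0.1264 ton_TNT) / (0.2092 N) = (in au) 0.0169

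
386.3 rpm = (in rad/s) 40.45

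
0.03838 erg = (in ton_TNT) 9.173e-19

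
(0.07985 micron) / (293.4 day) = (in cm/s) 3.15e-13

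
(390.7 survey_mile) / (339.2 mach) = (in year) 1.726e-07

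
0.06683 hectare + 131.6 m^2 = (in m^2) 799.9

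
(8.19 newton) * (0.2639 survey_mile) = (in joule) 3478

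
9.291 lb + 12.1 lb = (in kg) 9.703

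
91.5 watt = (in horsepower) 0.1227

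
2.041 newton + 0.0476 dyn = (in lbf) 0.4588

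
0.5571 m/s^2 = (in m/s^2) 0.5571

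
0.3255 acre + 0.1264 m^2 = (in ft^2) 1.418e+04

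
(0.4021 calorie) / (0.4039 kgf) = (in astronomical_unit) 2.839e-12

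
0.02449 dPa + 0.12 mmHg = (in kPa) 0.016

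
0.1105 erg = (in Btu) 1.047e-11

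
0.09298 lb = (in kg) 0.04218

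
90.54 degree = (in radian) 1.58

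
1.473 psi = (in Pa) 1.016e+04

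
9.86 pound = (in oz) 157.8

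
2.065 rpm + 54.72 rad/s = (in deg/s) 3148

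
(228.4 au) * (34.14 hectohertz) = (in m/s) 1.167e+17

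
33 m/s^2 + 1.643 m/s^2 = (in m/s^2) 34.64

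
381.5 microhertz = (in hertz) 0.0003815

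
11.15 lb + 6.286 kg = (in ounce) 400.1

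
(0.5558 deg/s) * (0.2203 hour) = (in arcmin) 2.645e+04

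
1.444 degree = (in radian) 0.0252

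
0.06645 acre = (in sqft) 2895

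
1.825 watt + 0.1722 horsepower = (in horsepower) 0.1746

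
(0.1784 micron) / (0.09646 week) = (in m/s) 3.058e-12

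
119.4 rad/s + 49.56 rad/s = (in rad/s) 169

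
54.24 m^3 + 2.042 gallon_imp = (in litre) 5.425e+04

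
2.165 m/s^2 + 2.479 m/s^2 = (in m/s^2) 4.644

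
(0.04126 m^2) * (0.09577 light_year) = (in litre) 3.738e+16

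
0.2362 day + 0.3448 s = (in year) 0.0006471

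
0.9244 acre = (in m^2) 3741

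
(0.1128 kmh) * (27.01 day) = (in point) 2.073e+08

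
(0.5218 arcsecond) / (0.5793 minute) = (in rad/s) 7.278e-08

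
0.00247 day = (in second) 213.4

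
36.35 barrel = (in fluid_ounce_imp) 2.034e+05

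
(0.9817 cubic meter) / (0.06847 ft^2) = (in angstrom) 1.543e+12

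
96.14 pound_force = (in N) 427.7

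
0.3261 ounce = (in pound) 0.02038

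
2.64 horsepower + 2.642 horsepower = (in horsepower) 5.282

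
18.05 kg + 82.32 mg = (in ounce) 636.7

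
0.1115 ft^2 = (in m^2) 0.01036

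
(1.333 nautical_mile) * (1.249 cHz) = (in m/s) 30.83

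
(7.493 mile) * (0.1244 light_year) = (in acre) 3.507e+15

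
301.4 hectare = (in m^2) 3.014e+06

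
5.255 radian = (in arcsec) 1.084e+06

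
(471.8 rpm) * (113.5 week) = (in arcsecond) 6.996e+14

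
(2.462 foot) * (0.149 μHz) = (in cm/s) 1.118e-05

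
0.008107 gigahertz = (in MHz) 8.107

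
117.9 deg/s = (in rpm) 19.65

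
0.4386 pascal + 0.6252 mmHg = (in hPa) 0.8379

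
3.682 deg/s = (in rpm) 0.6137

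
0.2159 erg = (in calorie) 5.16e-09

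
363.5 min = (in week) 0.03606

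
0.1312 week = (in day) 0.9184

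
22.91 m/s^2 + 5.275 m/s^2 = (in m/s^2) 28.19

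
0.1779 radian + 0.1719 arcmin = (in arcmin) 611.7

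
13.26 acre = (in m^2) 5.366e+04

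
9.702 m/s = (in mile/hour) 21.7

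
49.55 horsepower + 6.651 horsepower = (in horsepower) 56.2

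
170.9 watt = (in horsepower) 0.2292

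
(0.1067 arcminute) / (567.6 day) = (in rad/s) 6.329e-13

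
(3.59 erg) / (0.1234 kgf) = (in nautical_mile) 1.602e-10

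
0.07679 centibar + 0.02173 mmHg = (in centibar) 0.07969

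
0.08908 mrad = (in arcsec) 18.37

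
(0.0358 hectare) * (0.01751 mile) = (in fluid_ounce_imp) 3.551e+08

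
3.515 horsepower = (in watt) 2621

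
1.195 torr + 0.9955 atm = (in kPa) 101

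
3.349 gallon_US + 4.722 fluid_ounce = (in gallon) 3.386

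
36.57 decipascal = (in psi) 0.0005304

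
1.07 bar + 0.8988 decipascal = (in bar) 1.07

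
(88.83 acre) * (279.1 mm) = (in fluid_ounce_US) 3.393e+09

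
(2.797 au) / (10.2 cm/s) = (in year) 1.301e+05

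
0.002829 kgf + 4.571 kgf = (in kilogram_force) 4.574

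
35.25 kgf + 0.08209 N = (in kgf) 35.26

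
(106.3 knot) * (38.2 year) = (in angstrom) 6.588e+20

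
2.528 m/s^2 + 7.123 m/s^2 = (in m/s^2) 9.651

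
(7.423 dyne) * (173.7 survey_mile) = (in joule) 20.75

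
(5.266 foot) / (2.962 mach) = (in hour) 4.421e-07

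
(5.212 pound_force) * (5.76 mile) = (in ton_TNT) 5.137e-05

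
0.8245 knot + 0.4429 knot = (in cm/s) 65.2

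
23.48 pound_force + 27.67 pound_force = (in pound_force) 51.15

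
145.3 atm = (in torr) 1.104e+05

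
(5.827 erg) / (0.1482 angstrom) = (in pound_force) 8839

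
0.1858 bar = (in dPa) 1.858e+05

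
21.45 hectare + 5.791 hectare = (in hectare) 27.24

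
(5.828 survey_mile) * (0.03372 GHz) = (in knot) 6.148e+11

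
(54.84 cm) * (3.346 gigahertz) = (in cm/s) 1.835e+11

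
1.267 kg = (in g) 1267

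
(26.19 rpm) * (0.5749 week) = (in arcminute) 3.278e+09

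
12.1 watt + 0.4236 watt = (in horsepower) 0.01679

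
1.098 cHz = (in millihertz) 10.98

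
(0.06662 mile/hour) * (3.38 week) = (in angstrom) 6.088e+14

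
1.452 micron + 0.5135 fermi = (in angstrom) 1.452e+04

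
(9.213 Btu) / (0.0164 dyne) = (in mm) 5.927e+13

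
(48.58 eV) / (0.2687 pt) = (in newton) 8.211e-14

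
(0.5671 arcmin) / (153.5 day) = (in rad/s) 1.244e-11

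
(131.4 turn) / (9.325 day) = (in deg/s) 0.05871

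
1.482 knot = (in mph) 1.705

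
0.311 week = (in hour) 52.25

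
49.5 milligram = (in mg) 49.5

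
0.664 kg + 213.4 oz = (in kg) 6.714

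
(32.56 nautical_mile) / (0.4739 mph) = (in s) 2.846e+05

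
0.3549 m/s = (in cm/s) 35.49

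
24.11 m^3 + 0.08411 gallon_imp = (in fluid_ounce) 8.153e+05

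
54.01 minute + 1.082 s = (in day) 0.03752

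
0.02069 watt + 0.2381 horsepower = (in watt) 177.6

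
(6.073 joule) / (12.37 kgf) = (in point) 141.9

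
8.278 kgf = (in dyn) 8.118e+06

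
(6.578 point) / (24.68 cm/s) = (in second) 0.009403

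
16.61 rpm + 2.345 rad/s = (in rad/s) 4.084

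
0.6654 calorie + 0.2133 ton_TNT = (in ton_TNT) 0.2133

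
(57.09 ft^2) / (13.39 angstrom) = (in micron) 3.961e+15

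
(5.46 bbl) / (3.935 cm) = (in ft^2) 237.5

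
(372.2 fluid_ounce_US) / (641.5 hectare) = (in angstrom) 17.16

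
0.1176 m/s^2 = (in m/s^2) 0.1176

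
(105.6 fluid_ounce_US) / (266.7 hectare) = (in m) 1.171e-09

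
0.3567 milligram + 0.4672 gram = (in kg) 0.0004676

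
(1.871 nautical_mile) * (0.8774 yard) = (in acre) 0.687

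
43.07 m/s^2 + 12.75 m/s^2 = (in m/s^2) 55.82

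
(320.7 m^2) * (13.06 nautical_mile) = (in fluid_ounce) 2.623e+11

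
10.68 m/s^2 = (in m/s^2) 10.68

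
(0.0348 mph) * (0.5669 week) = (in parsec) 1.729e-13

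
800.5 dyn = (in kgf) 0.0008163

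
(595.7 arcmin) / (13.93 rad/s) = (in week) 2.057e-08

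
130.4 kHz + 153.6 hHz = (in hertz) 1.458e+05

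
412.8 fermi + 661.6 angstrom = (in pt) 0.0001875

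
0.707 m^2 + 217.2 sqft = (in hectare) 0.002089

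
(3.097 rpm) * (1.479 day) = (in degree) 2.375e+06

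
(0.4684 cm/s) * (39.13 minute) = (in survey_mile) 0.006833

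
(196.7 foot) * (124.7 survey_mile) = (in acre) 2973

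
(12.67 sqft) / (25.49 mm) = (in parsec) 1.497e-15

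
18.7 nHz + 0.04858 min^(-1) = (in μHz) 809.7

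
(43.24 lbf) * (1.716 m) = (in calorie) 78.89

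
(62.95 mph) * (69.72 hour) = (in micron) 7.063e+12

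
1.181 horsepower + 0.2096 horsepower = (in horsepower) 1.391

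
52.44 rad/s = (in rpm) 500.8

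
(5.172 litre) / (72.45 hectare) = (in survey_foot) 2.342e-08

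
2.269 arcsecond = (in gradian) 0.0007003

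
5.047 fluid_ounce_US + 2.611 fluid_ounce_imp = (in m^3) 0.0002234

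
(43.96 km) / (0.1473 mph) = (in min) 1.113e+04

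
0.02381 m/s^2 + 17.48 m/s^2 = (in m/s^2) 17.5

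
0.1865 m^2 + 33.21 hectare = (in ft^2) 3.575e+06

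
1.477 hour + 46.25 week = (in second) 2.798e+07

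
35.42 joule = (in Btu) 0.03357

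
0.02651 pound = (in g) 12.02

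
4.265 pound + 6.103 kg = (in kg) 8.038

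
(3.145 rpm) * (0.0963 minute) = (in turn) 0.3029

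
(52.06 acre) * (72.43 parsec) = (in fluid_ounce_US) 1.592e+28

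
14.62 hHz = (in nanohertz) 1.462e+12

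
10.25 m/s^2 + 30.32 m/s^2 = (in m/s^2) 40.57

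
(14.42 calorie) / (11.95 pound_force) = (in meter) 1.135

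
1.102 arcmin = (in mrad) 0.3206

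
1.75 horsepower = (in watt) 1305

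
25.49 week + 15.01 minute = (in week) 25.49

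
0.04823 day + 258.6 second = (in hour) 1.229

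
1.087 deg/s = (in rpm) 0.1812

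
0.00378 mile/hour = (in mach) 4.963e-06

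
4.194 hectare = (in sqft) 4.514e+05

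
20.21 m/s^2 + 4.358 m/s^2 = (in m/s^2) 24.57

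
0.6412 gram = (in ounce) 0.02262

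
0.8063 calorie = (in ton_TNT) 8.063e-10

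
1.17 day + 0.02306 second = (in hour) 28.08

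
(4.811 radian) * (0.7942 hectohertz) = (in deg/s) 2.189e+04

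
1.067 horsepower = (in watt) 795.7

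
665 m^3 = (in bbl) 4183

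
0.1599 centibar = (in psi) 0.02319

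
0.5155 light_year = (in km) 4.877e+12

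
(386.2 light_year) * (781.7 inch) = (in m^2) 7.255e+19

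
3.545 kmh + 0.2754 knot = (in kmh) 4.055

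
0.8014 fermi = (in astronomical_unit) 5.357e-27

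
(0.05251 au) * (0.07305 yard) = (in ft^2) 5.648e+09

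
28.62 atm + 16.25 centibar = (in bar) 29.16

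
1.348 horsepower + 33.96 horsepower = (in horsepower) 35.31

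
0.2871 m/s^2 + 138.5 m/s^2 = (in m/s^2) 138.8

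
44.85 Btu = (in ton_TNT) 1.131e-05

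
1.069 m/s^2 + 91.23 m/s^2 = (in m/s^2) 92.3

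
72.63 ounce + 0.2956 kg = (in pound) 5.191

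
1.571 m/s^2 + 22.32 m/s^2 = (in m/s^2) 23.89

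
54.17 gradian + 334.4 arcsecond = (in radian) 0.8525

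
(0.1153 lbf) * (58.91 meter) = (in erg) 3.021e+08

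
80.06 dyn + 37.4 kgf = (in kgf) 37.4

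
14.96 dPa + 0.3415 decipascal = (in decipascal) 15.3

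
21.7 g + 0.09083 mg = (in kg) 0.0217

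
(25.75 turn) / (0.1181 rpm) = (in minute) 218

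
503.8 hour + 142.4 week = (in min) 1.466e+06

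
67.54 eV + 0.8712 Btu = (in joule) 919.2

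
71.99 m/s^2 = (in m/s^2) 71.99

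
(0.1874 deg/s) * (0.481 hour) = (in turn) 0.9014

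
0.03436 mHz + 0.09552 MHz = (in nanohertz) 9.552e+13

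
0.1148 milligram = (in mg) 0.1148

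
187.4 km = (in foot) 6.148e+05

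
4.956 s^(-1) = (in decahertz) 0.4956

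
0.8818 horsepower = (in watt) 657.6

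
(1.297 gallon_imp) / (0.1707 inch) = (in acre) 0.000336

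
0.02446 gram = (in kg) 2.446e-05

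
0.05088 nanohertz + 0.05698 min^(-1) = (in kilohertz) 9.497e-07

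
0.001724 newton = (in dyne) 172.4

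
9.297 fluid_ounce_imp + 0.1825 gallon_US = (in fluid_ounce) 32.29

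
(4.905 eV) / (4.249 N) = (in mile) 1.149e-22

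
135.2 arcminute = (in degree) 2.253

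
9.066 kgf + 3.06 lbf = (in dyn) 1.025e+07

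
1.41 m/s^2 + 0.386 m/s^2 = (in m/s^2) 1.796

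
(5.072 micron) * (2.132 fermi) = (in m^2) 1.081e-20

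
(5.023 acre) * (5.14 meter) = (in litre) 1.045e+08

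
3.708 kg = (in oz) 130.8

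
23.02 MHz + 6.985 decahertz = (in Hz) 2.302e+07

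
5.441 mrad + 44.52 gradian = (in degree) 40.38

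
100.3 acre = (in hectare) 40.59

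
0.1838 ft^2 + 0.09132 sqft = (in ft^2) 0.2751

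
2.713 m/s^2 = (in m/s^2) 2.713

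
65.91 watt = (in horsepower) 0.08839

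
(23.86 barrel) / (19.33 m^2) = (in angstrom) 1.962e+09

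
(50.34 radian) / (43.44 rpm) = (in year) 3.509e-07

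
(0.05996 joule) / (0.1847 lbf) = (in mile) 4.535e-05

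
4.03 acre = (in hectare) 1.631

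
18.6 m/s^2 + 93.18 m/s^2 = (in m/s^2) 111.8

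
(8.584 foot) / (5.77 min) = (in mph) 0.01691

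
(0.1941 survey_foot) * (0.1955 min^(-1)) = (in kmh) 0.000694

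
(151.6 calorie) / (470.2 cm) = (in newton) 134.9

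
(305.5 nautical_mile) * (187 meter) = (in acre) 2.614e+04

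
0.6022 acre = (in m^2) 2437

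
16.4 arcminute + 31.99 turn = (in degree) 1.152e+04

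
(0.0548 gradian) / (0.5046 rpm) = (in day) 1.885e-07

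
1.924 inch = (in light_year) 5.166e-18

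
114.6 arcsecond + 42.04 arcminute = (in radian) 0.01278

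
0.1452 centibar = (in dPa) 1452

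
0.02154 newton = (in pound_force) 0.004842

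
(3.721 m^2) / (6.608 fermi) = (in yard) 6.158e+14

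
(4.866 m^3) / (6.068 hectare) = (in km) 8.019e-08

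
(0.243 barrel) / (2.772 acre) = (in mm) 0.003444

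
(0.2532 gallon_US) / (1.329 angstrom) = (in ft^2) 7.763e+07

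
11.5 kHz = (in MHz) 0.0115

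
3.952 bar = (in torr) 2964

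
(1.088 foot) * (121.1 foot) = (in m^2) 12.24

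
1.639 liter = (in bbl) 0.01031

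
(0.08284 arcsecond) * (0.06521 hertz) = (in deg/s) 1.501e-06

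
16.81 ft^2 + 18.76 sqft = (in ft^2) 35.57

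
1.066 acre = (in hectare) 0.4314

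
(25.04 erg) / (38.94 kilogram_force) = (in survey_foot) 2.151e-08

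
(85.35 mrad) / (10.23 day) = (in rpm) 9.221e-07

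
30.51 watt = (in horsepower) 0.04091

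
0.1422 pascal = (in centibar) 0.0001422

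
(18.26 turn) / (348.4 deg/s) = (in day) 0.0002184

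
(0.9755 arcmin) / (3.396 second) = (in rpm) 0.0007979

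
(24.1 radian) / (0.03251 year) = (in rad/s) 2.351e-05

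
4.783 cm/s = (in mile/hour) 0.107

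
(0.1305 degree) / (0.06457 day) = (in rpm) 3.899e-06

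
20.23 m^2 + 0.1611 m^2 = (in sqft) 219.5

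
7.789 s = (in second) 7.789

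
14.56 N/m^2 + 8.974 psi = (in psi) 8.976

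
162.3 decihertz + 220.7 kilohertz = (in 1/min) 1.324e+07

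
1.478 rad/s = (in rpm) 14.11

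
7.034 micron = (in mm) 0.007034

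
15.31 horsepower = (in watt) 1.142e+04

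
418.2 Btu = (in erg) 4.412e+12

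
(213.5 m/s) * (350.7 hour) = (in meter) 2.695e+08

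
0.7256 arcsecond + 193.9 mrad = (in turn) 0.03086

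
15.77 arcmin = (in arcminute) 15.77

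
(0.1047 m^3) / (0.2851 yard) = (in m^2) 0.4016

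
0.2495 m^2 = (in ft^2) 2.686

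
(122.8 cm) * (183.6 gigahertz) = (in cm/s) 2.255e+13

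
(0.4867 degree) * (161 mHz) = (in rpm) 0.01306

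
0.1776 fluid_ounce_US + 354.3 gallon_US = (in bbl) 8.436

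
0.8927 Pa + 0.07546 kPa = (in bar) 0.0007635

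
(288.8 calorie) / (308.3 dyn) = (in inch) 1.543e+07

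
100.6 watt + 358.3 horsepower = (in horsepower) 358.4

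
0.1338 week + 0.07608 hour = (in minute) 1353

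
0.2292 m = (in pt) 649.7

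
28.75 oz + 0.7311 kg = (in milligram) 1.546e+06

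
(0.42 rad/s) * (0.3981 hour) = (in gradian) 3.832e+04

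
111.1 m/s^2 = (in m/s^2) 111.1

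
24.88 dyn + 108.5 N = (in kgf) 11.06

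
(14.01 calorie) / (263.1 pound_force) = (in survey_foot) 0.1643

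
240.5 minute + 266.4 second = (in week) 0.0243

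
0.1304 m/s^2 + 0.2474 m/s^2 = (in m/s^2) 0.3778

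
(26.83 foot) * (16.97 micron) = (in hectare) 1.388e-08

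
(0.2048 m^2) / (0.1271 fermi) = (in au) 1.077e+04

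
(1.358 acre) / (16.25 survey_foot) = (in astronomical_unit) 7.417e-09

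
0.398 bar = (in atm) 0.3928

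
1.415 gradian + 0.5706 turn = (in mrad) 3607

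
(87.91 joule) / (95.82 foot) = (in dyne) 3.01e+05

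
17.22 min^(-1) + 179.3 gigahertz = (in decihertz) 1.793e+12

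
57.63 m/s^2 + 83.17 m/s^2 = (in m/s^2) 140.8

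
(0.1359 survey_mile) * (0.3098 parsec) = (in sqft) 2.25e+19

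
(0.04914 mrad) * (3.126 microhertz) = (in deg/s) 8.801e-09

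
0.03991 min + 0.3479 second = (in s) 2.743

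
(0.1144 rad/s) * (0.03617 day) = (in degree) 2.048e+04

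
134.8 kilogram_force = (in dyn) 1.322e+08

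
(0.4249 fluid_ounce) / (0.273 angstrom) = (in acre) 113.7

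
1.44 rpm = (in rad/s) 0.1508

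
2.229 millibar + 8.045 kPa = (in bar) 0.08268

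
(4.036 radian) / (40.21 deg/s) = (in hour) 0.001597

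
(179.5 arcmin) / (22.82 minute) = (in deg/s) 0.002185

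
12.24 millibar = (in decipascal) 1.224e+04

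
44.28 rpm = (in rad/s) 4.637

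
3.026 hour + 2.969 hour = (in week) 0.03568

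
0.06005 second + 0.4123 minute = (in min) 0.4133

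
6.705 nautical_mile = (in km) 12.42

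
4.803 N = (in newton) 4.803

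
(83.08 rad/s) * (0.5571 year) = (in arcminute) 5.018e+12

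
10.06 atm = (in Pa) 1.019e+06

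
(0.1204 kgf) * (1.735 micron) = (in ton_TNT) 4.896e-16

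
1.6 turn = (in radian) 10.05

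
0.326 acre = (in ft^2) 1.42e+04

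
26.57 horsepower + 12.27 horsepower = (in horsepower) 38.84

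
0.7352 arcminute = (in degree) 0.01225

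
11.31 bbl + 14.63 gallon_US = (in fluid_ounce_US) 6.268e+04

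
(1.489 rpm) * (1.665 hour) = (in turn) 148.8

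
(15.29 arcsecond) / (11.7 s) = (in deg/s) 0.000363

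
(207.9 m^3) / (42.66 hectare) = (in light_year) 5.151e-20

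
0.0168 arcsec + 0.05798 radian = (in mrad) 57.98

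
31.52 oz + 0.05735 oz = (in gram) 895.2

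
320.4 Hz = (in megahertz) 0.0003204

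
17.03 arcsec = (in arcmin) 0.2838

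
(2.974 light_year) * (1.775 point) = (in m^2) 1.762e+13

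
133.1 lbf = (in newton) 592.1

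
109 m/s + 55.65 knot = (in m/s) 137.6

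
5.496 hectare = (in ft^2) 5.916e+05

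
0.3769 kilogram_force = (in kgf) 0.3769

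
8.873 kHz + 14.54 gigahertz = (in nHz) 1.454e+19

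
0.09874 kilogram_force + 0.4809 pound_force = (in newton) 3.107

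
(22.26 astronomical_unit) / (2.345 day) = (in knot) 3.195e+07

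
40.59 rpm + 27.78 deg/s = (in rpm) 45.22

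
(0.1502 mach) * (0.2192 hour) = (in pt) 1.144e+08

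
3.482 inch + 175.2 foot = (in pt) 1.516e+05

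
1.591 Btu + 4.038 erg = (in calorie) 401.2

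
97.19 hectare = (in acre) 240.2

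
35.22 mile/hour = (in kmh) 56.68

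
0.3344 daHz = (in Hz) 3.344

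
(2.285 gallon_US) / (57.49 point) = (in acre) 0.0001054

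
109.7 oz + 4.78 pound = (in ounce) 186.2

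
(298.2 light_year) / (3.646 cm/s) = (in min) 1.29e+18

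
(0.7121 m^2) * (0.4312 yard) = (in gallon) 74.17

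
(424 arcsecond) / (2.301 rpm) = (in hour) 2.37e-06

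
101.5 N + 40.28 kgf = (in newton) 496.5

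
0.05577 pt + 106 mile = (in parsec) 5.528e-12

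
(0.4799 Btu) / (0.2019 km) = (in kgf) 0.2557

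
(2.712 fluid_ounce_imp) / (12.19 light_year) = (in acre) 1.651e-25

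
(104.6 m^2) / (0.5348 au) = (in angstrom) 13.07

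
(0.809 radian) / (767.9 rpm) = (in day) 1.164e-07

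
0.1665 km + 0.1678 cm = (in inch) 6555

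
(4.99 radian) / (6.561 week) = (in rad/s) 1.258e-06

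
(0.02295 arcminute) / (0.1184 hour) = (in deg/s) 8.974e-07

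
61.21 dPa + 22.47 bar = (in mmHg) 1.685e+04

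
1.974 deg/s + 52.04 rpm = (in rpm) 52.37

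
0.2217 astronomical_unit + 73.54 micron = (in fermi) 3.317e+25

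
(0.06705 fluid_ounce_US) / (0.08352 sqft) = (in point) 0.7244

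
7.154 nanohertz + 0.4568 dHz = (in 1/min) 2.741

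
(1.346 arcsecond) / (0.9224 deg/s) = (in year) 1.285e-11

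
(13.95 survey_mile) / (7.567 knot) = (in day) 0.06675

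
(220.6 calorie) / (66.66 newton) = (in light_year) 1.464e-15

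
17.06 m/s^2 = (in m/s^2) 17.06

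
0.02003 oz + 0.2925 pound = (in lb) 0.2938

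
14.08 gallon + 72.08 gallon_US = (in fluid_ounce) 1.103e+04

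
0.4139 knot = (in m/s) 0.2129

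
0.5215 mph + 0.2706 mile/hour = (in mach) 0.00104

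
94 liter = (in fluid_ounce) 3179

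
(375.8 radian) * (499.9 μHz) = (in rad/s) 0.1879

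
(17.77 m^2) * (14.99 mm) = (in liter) 266.4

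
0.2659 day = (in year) 0.0007285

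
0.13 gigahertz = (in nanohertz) 1.3e+17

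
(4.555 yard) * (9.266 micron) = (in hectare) 3.859e-09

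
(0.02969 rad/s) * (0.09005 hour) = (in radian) 9.625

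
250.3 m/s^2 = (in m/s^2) 250.3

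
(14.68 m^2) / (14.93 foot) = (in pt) 9144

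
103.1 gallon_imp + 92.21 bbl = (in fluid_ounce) 5.116e+05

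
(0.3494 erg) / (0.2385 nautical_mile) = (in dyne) 7.91e-06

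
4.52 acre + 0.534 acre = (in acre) 5.054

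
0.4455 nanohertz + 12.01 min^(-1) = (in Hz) 0.2002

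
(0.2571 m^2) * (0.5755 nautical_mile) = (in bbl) 1724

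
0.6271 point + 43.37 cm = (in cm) 43.39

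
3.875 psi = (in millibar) 267.2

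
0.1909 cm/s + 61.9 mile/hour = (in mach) 0.08127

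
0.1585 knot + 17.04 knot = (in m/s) 8.848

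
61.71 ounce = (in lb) 3.857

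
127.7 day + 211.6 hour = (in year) 0.374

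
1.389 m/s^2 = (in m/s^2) 1.389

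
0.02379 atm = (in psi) 0.3496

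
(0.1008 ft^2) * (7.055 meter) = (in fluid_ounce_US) 2234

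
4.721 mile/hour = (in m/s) 2.11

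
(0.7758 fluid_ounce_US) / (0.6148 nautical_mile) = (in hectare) 2.015e-12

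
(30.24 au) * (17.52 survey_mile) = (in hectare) 1.276e+13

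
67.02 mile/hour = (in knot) 58.24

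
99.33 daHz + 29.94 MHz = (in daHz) 2.994e+06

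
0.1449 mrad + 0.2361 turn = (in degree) 85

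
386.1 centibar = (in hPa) 3861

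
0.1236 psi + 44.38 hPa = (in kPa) 5.29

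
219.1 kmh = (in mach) 0.1787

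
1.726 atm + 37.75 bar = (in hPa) 3.95e+04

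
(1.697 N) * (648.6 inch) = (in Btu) 0.0265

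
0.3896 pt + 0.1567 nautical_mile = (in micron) 2.902e+08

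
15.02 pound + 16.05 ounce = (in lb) 16.02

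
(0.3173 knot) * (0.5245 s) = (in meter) 0.08562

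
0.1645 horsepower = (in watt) 122.7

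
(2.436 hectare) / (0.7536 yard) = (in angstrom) 3.535e+14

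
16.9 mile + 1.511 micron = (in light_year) 2.875e-12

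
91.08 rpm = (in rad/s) 9.538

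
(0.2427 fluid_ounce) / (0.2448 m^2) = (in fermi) 2.932e+10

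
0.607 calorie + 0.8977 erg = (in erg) 2.54e+07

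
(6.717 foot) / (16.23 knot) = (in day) 2.838e-06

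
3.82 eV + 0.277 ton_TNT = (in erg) 1.159e+16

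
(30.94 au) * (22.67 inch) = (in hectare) 2.665e+08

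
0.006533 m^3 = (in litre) 6.533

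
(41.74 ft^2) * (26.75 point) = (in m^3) 0.03659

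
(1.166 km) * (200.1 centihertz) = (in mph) 5219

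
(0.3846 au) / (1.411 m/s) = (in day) 4.719e+05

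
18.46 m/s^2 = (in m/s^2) 18.46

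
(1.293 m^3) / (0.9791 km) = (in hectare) 1.321e-07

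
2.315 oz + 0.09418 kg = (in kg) 0.1598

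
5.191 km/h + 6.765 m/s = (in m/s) 8.207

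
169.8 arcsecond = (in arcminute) 2.83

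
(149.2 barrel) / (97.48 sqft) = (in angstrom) 2.619e+10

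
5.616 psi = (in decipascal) 3.872e+05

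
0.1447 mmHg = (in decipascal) 192.9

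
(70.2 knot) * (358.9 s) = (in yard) 1.417e+04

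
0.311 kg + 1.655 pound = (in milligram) 1.062e+06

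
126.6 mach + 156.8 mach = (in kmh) 3.474e+05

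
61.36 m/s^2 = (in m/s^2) 61.36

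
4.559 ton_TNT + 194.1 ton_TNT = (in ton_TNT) 198.7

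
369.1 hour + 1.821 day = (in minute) 2.477e+04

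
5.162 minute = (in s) 309.7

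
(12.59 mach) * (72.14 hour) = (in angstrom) 1.113e+19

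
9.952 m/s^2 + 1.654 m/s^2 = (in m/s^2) 11.61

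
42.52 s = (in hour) 0.01181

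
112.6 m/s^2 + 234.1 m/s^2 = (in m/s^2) 346.7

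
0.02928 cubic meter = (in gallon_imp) 6.441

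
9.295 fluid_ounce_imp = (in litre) 0.2641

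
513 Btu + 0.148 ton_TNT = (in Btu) 5.874e+05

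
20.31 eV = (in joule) 3.254e-18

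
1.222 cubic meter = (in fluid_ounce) 4.132e+04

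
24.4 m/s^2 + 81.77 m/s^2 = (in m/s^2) 106.2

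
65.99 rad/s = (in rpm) 630.2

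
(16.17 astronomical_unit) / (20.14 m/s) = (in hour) 3.336e+07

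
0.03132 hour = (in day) 0.001305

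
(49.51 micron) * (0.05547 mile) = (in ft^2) 0.04757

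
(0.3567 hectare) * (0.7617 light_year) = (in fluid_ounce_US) 8.692e+23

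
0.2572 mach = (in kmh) 315.3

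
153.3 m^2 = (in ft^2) 1650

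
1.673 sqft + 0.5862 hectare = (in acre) 1.449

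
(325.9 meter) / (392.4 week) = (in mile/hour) 3.072e-06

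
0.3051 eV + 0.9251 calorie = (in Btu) 0.003669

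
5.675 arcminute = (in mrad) 1.651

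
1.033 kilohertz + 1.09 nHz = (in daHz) 103.3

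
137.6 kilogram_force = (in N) 1349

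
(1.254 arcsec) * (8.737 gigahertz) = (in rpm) 5.072e+05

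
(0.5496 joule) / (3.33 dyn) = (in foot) 5.415e+04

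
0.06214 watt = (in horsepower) 8.333e-05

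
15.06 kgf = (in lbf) 33.2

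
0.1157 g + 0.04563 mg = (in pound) 0.0002552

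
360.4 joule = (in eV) 2.249e+21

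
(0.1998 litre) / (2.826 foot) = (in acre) 5.732e-08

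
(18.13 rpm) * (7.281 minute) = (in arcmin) 2.851e+06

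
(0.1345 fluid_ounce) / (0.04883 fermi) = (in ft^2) 8.768e+11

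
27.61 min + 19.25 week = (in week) 19.25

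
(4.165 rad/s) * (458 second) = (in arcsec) 3.935e+08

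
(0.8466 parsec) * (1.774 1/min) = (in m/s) 7.724e+14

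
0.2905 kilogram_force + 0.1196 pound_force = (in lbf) 0.76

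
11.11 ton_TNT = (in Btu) 4.406e+07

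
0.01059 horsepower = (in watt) 7.897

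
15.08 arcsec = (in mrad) 0.07311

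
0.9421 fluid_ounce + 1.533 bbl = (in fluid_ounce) 8242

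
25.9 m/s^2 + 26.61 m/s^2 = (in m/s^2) 52.51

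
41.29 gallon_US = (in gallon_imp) 34.38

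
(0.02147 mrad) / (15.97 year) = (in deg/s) 2.443e-12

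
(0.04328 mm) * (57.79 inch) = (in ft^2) 0.0006838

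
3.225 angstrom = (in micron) 0.0003225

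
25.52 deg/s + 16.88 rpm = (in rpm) 21.13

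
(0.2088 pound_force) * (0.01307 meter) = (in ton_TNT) 2.901e-12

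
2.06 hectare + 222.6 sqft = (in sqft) 2.22e+05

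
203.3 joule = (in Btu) 0.1927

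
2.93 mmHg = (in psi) 0.05666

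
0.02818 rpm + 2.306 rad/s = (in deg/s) 132.3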